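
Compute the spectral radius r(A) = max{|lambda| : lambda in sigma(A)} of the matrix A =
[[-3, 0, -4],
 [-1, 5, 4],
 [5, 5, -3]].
r(A) ≈ 6.8538

The eigenvalues of A are the roots of its characteristic polynomial. With M = A (coefficients from the trace, the sum of principal 2x2 minors, and det A):
  p(λ) = det(λ I - M) = λ^3 + λ^2 - 21λ - 225.
No integer candidate from the rational root theorem (±divisors of 225) is a root, so the roots are irrational. The cubic discriminant is Δ = -1243440 < 0, so there is one real root and a complex-conjugate pair. p(6) = -99 and p(7) = 20 have opposite signs, so a root lies in (6, 7); Newton's method refines it to λ ≈ 6.8538. Dividing out (λ - (6.8538)) leaves approximately λ^2 + 7.8538λ + 32.8285. For λ^2 + 7.8538λ + 32.8285 the discriminant is -69.6316. It is negative, so the remaining roots are the complex-conjugate pair λ ≈ -3.9269 ± 4.1723i. Their product equals the constant term, so |λ|^2 ≈ 32.8285 and |λ| ≈ 5.7296.
Thus the eigenvalues (to 4 decimals) are 6.8538 (modulus 6.8538); -3.9269 ± 4.1723i (modulus 5.7296). The spectral radius is the largest modulus: r(A) ≈ 6.8538. (Cross-check: r(A) ≤ ||A||_2 ≈ 7.9913; equality holds whenever A is normal, though it can also hold for some non-normal A.)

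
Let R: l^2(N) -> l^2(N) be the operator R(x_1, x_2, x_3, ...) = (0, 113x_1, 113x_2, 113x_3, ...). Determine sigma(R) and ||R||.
sigma(R) = closed disk {z in C : |z| ≤ 113}; ||R|| = 113

Note R = 113·U where U is the unit right shift (U x)_k = x_{k-1} (with x_0 := 0); so ||R|| = 113||U|| and sigma(R) = 113·sigma(U). ||R x||^2 = sum_{k≥1} |113x_k|^2 = 12769||x||^2, so ||R|| = 113 and sigma(R) ⊂ {|z| ≤ 113}. For any |lambda| < 113, the equation (R - lambda I) x = 0 forces x_1 = 0, then 113x_k = lambda x_{k+1} ⇒ x = 0, so R has no eigenvalues. But (R - lambda I) is not surjective for |lambda| < 113: solving (R - lambda I) x = e_1 would require x_n proportional to (lambda/113)^(-n), which is not in l^2. So every |lambda| < 113 lies in the residual spectrum. The boundary |lambda| = 113 is in the approximate point spectrum (the spectrum is closed). Hence sigma(R) is the closed disk of radius 113.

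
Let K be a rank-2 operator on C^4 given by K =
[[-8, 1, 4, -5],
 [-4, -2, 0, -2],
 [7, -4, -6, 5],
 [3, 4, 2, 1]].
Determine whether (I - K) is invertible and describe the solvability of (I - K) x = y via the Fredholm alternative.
(I - K) is invertible (det(I - K) = 65 ≠ 0), so for every y in C^4 the equation (I - K) x = y has a unique solution.

K has rank 2 and factors as K = U V^T = u1 v1^T + u2 v2^T with u1 = (2, 0, -3, 1), v1 = (-1, 2, 2, -1), u2 = (-3, -2, 2, 2), v2 = (2, 1, 0, 1) (multiplying out reproduces the displayed K). The nonzero eigenvalues of U V^T coincide with those of the 2 x 2 matrix G = V^T U = [[v1·u1, v1·u2], [v2·u1, v2·u2]] = [[-9, 1], [5, -6]], and by the Sylvester determinant identity det(I_4 - U V^T) = det(I_2 - V^T U) = det([[10, -1], [-5, 7]]) = (10)(7) - (-1)(-5) = 65. (Direct check: I - K =
[[9, -1, -4, 5],
 [4, 3, 0, 2],
 [-7, 4, 7, -5],
 [-3, -4, -2, 0]]
has determinant 65.) The finite-dimensional Fredholm alternative says: either (I - K) is invertible, or ker(I - K) ≠ {0} and then range(I - K) = ker((I - K)^*)^⊥, with dim ker(I - K) = dim ker((I - K)^*). Since det(I - K) ≠ 0, 1 is not an eigenvalue of K and ker(I - K) = {0}, so we are in the first case: for every y there is a unique x = (I - K)^(-1) y. (Explicitly, by the Woodbury identity, (I - U V^T)^(-1) = I + U (I_2 - G)^(-1) V^T.)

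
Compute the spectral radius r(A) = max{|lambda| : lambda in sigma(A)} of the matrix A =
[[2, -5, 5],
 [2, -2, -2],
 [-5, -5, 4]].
r(A) ≈ 6.6872

The eigenvalues of A are the roots of its characteristic polynomial. With M = A (coefficients from the trace, the sum of principal 2x2 minors, and det A):
  p(λ) = det(λ I - M) = λ^3 - 4λ^2 + 21λ + 146.
No integer candidate from the rational root theorem (±divisors of 146) is a root, so the roots are irrational. The cubic discriminant is Δ = -788896 < 0, so there is one real root and a complex-conjugate pair. p(-4) = -66 and p(-3) = 20 have opposite signs, so a root lies in (-4, -3); Newton's method refines it to λ ≈ -3.2649. Dividing out (λ - (-3.2649)) leaves approximately λ^2 - 7.2649λ + 44.7187. For λ^2 - 7.2649λ + 44.7187 the discriminant is -126.0967. It is negative, so the remaining roots are the complex-conjugate pair λ ≈ 3.6324 ± 5.6146i. Their product equals the constant term, so |λ|^2 ≈ 44.7187 and |λ| ≈ 6.6872.
Thus the eigenvalues (to 4 decimals) are -3.2649 (modulus 3.2649); 3.6324 ± 5.6146i (modulus 6.6872). The spectral radius is the largest modulus: r(A) ≈ 6.6872. (Cross-check: r(A) ≤ ||A||_2 ≈ 9.7807; equality holds whenever A is normal, though it can also hold for some non-normal A.)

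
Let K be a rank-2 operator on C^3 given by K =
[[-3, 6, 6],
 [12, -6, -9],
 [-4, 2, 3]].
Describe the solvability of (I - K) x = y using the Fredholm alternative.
(I - K) is invertible (det(I - K) = -32 ≠ 0), so for every y in C^3 the equation (I - K) x = y has a unique solution.

K has rank 2 and factors as K = U V^T = u1 v1^T + u2 v2^T with u1 = (0, 3, -1), v1 = (3, 0, -1), u2 = (3, -3, 1), v2 = (-1, 2, 2) (multiplying out reproduces the displayed K). The nonzero eigenvalues of U V^T coincide with those of the 2 x 2 matrix G = V^T U = [[v1·u1, v1·u2], [v2·u1, v2·u2]] = [[1, 8], [4, -7]], and by the Sylvester determinant identity det(I_3 - U V^T) = det(I_2 - V^T U) = det([[0, -8], [-4, 8]]) = (0)(8) - (-8)(-4) = -32. (Direct check: I - K =
[[4, -6, -6],
 [-12, 7, 9],
 [4, -2, -2]]
has determinant -32.) The finite-dimensional Fredholm alternative says: either (I - K) is invertible, or ker(I - K) ≠ {0} and then range(I - K) = ker((I - K)^*)^⊥, with dim ker(I - K) = dim ker((I - K)^*). Since det(I - K) ≠ 0, 1 is not an eigenvalue of K and ker(I - K) = {0}, so we are in the first case: for every y there is a unique x = (I - K)^(-1) y. (Explicitly, by the Woodbury identity, (I - U V^T)^(-1) = I + U (I_2 - G)^(-1) V^T.)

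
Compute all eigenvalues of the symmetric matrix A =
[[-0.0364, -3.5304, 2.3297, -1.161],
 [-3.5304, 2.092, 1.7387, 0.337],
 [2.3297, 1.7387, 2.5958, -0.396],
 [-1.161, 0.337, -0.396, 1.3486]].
sigma(A) ≈ {-4, 1, 4, 5}

A is real symmetric, so its spectrum consists of real eigenvalues. Expanding the characteristic polynomial of the displayed matrix gives
  det(λ I - A) = p(λ) = λ^4 + (-6)λ^3 + (-11)λ^2 + (95.9989)λ + (-79.9965).
Solving p(λ) = 0 yields eigenvalues ≈ -4, 1, 4, 5. (A is shown rounded to 4 decimals, so these recover the underlying integer eigenvalues to within that precision.)
Verification: the trace of A = 6 equals the sum of eigenvalues 6, and det(A) ≈ -79.9965 matches the eigenvalue product -80.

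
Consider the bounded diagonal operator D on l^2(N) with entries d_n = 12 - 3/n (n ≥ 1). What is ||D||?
||D|| = 12

For a diagonal operator on l^2 with entries d_n, ||D|| = sup_n |d_n|. Here d_1 = 9, d_2 = 21/2, ..., and d_n = 12 - 3/n increases monotonically toward 12. All terms lie in [9, 12), so |d_n| = d_n and the supremum is the limit 12, which is not attained by any individual d_n. Hence ||D|| = 12.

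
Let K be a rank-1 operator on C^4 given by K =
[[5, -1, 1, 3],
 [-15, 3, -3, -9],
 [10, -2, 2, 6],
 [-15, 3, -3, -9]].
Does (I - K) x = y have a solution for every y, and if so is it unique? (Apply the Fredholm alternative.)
(I - K) is singular (det(I - K) = 0, i.e. 1 ∈ sigma(K)). (I - K) x = y is solvable iff y ⊥ ker((I - K)^*) = span{(5, -1, 1, 3)}, i.e. iff 5y_1 - y_2 + y_3 + 3y_4 = 0. When solvable, the solutions are x = y + c·(1, -3, 2, -3), c arbitrary (ker(I - K) = span{(1, -3, 2, -3)}, dimension 1).

K has rank 1, so it is an outer product K = u v^T: every row of K is a multiple of one row vector. Reading off the entries, u = (1, -3, 2, -3) and v = (5, -1, 1, 3) (row i of K equals u_i·v^T). A rank-one matrix u v^T satisfies K u = u (v·u) and kills the (3)-dimensional subspace v^⊥, so its characteristic polynomial is lambda^3 (lambda - v·u) with v·u = tr K = 1. Hence the eigenvalues of I - K are 1 (multiplicity 3) and 1 - (1) = 0, so det(I - K) = 0. (Direct check: I - K =
[[-4, 1, -1, -3],
 [15, -2, 3, 9],
 [-10, 2, -1, -6],
 [15, -3, 3, 10]]
has determinant 0.) So 1 is an eigenvalue of K and (I - K) is not invertible. The finite-dimensional Fredholm alternative says: either (I - K) is invertible, or ker(I - K) ≠ {0} and then range(I - K) = ker((I - K)^*)^⊥, with dim ker(I - K) = dim ker((I - K)^*). We are in the second case, so we need both kernels. Kernel of I - K: (I - K) u = u - u (v·u) = u - u = 0, so ker(I - K) = span{u} = span{(1, -3, 2, -3)} (it is exactly 1-dimensional because rank(I - K) = 3). Kernel of the adjoint: K is real, so (I - K)^* = I - K^T = I - v u^T, and (I - v u^T) v = v - v (u·v) = 0; hence ker((I - K)^*) = span{v} = span{(5, -1, 1, 3)}. Therefore (I - K) x = y is solvable iff <y, v> = 0, i.e. iff 5y_1 - y_2 + y_3 + 3y_4 = 0. When this holds, K y = u (v·y) = 0, so (I - K) y = y and x = y is a particular solution; the full solution set is the line x = y + c·u = y + c·(1, -3, 2, -3), c ∈ C.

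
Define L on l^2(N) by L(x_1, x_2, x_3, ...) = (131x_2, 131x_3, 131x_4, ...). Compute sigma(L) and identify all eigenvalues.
sigma(L) = closed disk {z in C : |z| ≤ 131}; sigma_p(L) = open disk {z in C : |z| < 131}

Note L = 131·V where V is the unit left shift (V x)_k = x_{k+1}; so sigma(L) = 131·sigma(V) and ||L|| = 131||V||. ||L x||^2 = 17161sum_{k≥2} |x_k|^2 ≤ 17161||x||^2, with equality on {x : x_1 = 0}, so ||L|| = 131. For any lambda with |lambda| < 131, set r = lambda/131 (|r| < 1); the vector x = (1, r, r^2, ...) is in l^2 and satisfies L x = 131(r, r^2, ...) = lambda x, so lambda is an eigenvalue. On the boundary |lambda| = 131 the geometric series diverges, so no l^2 eigenvector exists, but these lambda lie in the approximate point spectrum. Hence sigma(L) is the closed disk of radius 131 and sigma_p(L) is the open disk.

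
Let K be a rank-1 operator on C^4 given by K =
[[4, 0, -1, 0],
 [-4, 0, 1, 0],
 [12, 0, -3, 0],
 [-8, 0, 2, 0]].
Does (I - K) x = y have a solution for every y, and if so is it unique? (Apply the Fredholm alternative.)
(I - K) is singular (det(I - K) = 0, i.e. 1 ∈ sigma(K)). (I - K) x = y is solvable iff y ⊥ ker((I - K)^*) = span{(4, 0, -1, 0)}, i.e. iff 4y_1 - y_3 = 0. When solvable, the solutions are x = y + c·(1, -1, 3, -2), c arbitrary (ker(I - K) = span{(1, -1, 3, -2)}, dimension 1).

K has rank 1, so it is an outer product K = u v^T: every row of K is a multiple of one row vector. Reading off the entries, u = (1, -1, 3, -2) and v = (4, 0, -1, 0) (row i of K equals u_i·v^T). A rank-one matrix u v^T satisfies K u = u (v·u) and kills the (3)-dimensional subspace v^⊥, so its characteristic polynomial is lambda^3 (lambda - v·u) with v·u = tr K = 1. Hence the eigenvalues of I - K are 1 (multiplicity 3) and 1 - (1) = 0, so det(I - K) = 0. (Direct check: I - K =
[[-3, 0, 1, 0],
 [4, 1, -1, 0],
 [-12, 0, 4, 0],
 [8, 0, -2, 1]]
has determinant 0.) So 1 is an eigenvalue of K and (I - K) is not invertible. The finite-dimensional Fredholm alternative says: either (I - K) is invertible, or ker(I - K) ≠ {0} and then range(I - K) = ker((I - K)^*)^⊥, with dim ker(I - K) = dim ker((I - K)^*). We are in the second case, so we need both kernels. Kernel of I - K: (I - K) u = u - u (v·u) = u - u = 0, so ker(I - K) = span{u} = span{(1, -1, 3, -2)} (it is exactly 1-dimensional because rank(I - K) = 3). Kernel of the adjoint: K is real, so (I - K)^* = I - K^T = I - v u^T, and (I - v u^T) v = v - v (u·v) = 0; hence ker((I - K)^*) = span{v} = span{(4, 0, -1, 0)}. Therefore (I - K) x = y is solvable iff <y, v> = 0, i.e. iff 4y_1 - y_3 = 0. When this holds, K y = u (v·y) = 0, so (I - K) y = y and x = y is a particular solution; the full solution set is the line x = y + c·u = y + c·(1, -1, 3, -2), c ∈ C.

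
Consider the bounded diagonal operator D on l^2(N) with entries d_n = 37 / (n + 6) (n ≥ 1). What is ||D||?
||D|| = 37/7 (attained at n = 1)

For D diagonal, ||D|| = sup_n |d_n| = sup_n 37/(n + 6). This is positive and strictly decreasing in n, so the supremum is attained at n = 1: d_1 = 37/(1 + 6) = 37/7. Hence ||D|| = 37/7.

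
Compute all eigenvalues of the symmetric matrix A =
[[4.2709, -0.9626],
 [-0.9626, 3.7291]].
sigma(A) ≈ {3, 5}

A is real symmetric, so its spectrum consists of real eigenvalues. Expanding the characteristic polynomial of the displayed matrix gives
  det(λ I - A) = p(λ) = λ^2 + (-8)λ + (15).
Solving p(λ) = 0 yields eigenvalues ≈ 3, 5. (A is shown rounded to 4 decimals, so these recover the underlying integer eigenvalues to within that precision.)
Verification: the trace of A = 8 equals the sum of eigenvalues 8, and det(A) ≈ 15.0000 matches the eigenvalue product 15.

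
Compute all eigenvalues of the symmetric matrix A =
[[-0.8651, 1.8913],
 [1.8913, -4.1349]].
sigma(A) ≈ {-5, 0}

A is real symmetric, so its spectrum consists of real eigenvalues. Expanding the characteristic polynomial of the displayed matrix gives
  det(λ I - A) = p(λ) = λ^2 + (5)λ + (0).
Solving p(λ) = 0 yields eigenvalues ≈ -5, 0. (A is shown rounded to 4 decimals, so these recover the underlying integer eigenvalues to within that precision.)
Verification: the trace of A = -5 equals the sum of eigenvalues -5, and det(A) ≈ 0.0001 matches the eigenvalue product 0.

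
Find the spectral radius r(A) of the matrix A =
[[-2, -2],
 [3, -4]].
r(A) = sqrt(14) ≈ 3.7417

The eigenvalues of A are the roots of its characteristic polynomial. With M = A (coefficients from the trace and determinant):
  p(λ) = det(λ I - M) = λ^2 + 6λ + 14.
For λ^2 + 6λ + 14 the discriminant is -20. It is negative, so the roots are the complex-conjugate pair λ = -3 ± (sqrt(20)/2) i ≈ -3 ± 2.2361i. For a conjugate pair the product of the roots equals the constant term, so |λ|^2 = 14 and |λ| = sqrt(14) ≈ 3.7417.
Thus the eigenvalues (to 4 decimals) are -3 ± 2.2361i (modulus 3.7417). The spectral radius is the largest modulus: r(A) = sqrt(14) ≈ 3.7417. (Cross-check: r(A) ≤ ||A||_2 ≈ 5.0232; equality holds whenever A is normal, though it can also hold for some non-normal A.)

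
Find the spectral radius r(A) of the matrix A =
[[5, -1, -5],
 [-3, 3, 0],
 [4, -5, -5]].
r(A) ≈ 4.3739

The eigenvalues of A are the roots of its characteristic polynomial. With M = A (coefficients from the trace, the sum of principal 2x2 minors, and det A):
  p(λ) = det(λ I - M) = λ^3 - 3λ^2 - 8λ + 75.
No integer candidate from the rational root theorem (±divisors of 75) is a root, so the roots are irrational. The cubic discriminant is Δ = -108751 < 0, so there is one real root and a complex-conjugate pair. p(-4) = -5 and p(-3) = 45 have opposite signs, so a root lies in (-4, -3); Newton's method refines it to λ ≈ -3.9204. Dividing out (λ - (-3.9204)) leaves approximately λ^2 - 6.9204λ + 19.1307. For λ^2 - 6.9204λ + 19.1307 the discriminant is -28.6309. It is negative, so the remaining roots are the complex-conjugate pair λ ≈ 3.4602 ± 2.6754i. Their product equals the constant term, so |λ|^2 ≈ 19.1307 and |λ| ≈ 4.3739.
Thus the eigenvalues (to 4 decimals) are -3.9204 (modulus 3.9204); 3.4602 ± 2.6754i (modulus 4.3739). The spectral radius is the largest modulus: r(A) ≈ 4.3739. (Cross-check: r(A) ≤ ||A||_2 ≈ 10.923; equality holds whenever A is normal, though it can also hold for some non-normal A.)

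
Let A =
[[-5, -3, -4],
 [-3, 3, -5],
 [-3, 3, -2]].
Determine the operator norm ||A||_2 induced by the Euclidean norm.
||A||_2 ≈ 9.2869 (= sqrt(largest eigenvalue of A^T A))

||A||_2 = sigma_max(A) = sqrt(lambda_max(A^T A)). Form the symmetric matrix M = A^T A =
[[43, -3, 41],
 [-3, 27, -9],
 [41, -9, 45]].
Its characteristic polynomial (trace, sum of principal 2x2 minors, determinant of M give the coefficients) is
  p(λ) = det(λ I - M) = λ^3 - 115λ^2 + 2540λ - 5184.
No integer candidate from the rational root theorem (±divisors of 5184) is a root, so the roots are irrational. The cubic discriminant is Δ = 14768131088 > 0, so there are three distinct real roots. p(2) = -556 and p(3) = 1428 have opposite signs, so a root lies in (2, 3); Newton's method refines it to λ ≈ 2.2696. p(26) = 692 and p(27) = -756 have opposite signs, so a root lies in (26, 27); Newton's method refines it to λ ≈ 26.484. p(86) = -1228 and p(87) = 3864 have opposite signs, so a root lies in (86, 87); Newton's method refines it to λ ≈ 86.2464. Check (Vieta): the three roots sum to 115, matching tr M = 115.
So the eigenvalues of A^T A are ≈ 2.2696, 26.484, 86.2464 (all ≥ 0, as they must be for A^T A). The largest is λ_max ≈ 86.2464, hence ||A||_2 = sqrt(λ_max) ≈ 9.2869.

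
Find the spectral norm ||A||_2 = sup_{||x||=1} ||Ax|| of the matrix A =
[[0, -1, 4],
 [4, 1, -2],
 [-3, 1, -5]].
||A||_2 ≈ 7.0338 (= sqrt(largest eigenvalue of A^T A))

||A||_2 = sigma_max(A) = sqrt(lambda_max(A^T A)). Form the symmetric matrix M = A^T A =
[[25, 1, 7],
 [1, 3, -11],
 [7, -11, 45]].
Its characteristic polynomial (trace, sum of principal 2x2 minors, determinant of M give the coefficients) is
  p(λ) = det(λ I - M) = λ^3 - 73λ^2 + 1164λ - 4.
No integer candidate from the rational root theorem (±divisors of 4) is a root, so the roots are irrational. The cubic discriminant is Δ = 911738288 > 0, so there are three distinct real roots. p(0) = -4 and p(1) = 1088 have opposite signs, so a root lies in (0, 1); Newton's method refines it to λ ≈ 0.0034. p(23) = 318 and p(24) = -292 have opposite signs, so a root lies in (23, 24); Newton's method refines it to λ ≈ 23.5223. p(49) = -592 and p(50) = 696 have opposite signs, so a root lies in (49, 50); Newton's method refines it to λ ≈ 49.4742. Check (Vieta): the three roots sum to 73, matching tr M = 73.
So the eigenvalues of A^T A are ≈ 0.0034, 23.5223, 49.4742 (all ≥ 0, as they must be for A^T A). The largest is λ_max ≈ 49.4742, hence ||A||_2 = sqrt(λ_max) ≈ 7.0338.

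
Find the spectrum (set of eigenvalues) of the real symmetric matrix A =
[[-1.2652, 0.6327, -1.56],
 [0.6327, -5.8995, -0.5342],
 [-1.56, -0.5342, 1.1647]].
sigma(A) ≈ {-6, -2, 2}

A is real symmetric, so its spectrum consists of real eigenvalues. Expanding the characteristic polynomial of the displayed matrix gives
  det(λ I - A) = p(λ) = λ^3 + (6)λ^2 + (-4)λ + (-24).
Solving p(λ) = 0 yields eigenvalues ≈ -6, -2, 2. (A is shown rounded to 4 decimals, so these recover the underlying integer eigenvalues to within that precision.)
Verification: the trace of A = -6 equals the sum of eigenvalues -6, and det(A) ≈ 23.9997 matches the eigenvalue product 24.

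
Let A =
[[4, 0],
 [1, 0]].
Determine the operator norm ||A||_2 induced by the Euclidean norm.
||A||_2 = sqrt(17) ≈ 4.1231 (= sqrt(largest eigenvalue of A^T A))

||A||_2 = sigma_max(A) = sqrt(lambda_max(A^T A)). Form the symmetric matrix M = A^T A =
[[17, 0],
 [0, 0]].
Its characteristic polynomial (trace, determinant of M give the coefficients) is
  p(λ) = det(λ I - M) = λ^2 - 17λ.
For λ^2 - 17λ the discriminant is 289. It is a perfect square (17^2), so the roots are rational: λ = (17 ± 17)/2 = 17, 0.
So the eigenvalues of A^T A are ≈ 0, 17 (all ≥ 0, as they must be for A^T A). The largest is λ_max = 17, hence ||A||_2 = sqrt(λ_max) = sqrt(17) ≈ 4.1231.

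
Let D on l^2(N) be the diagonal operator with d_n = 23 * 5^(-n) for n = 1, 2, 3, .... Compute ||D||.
||D|| = 23/5 (attained at n = 1)

For D diagonal, ||D|| = sup_n |d_n|. The sequence d_n = 23 * 5^(-n) is positive and strictly decreasing (ratio 5^(-1) < 1), so the supremum is d_1 = 23/5. Hence ||D|| = 23/5.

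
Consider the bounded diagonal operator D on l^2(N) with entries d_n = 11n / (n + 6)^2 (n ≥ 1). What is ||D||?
||D|| = 11/24 (attained at n = 6)

For D diagonal, ||D|| = sup_n |d_n|. Treat f(x) = 11x / (x + 6)^2 for real x > 0. By the quotient rule, f'(x) = 11(6 - x)/(x + 6)^3, which is positive for x < 6 and negative for x > 6. So f has a unique maximum at x = 6, and since 6 is a positive integer, the supremum over n ≥ 1 is attained at n = 6: d_6 = 11·6/(6 + 6)^2 = 11·6/144 = 11/24. Hence ||D|| = 11/24.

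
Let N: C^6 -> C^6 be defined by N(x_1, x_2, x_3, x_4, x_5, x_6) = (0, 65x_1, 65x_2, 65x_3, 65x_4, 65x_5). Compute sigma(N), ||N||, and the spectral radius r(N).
sigma(N) = {0}; ||N|| = 65; r(N) = 0. (N is nilpotent with N^6 = 0.)

On C^6, N is a strictly lower-triangular matrix with 65 on the subdiagonal and zeros elsewhere, so its characteristic polynomial is lambda^6 and every eigenvalue is 0: sigma(N) = {0}. For the operator norm, N e_i = 65e_{i+1} for i = 1, ..., 5 and N e_6 = 0, so the singular values of N are 65 (with multiplicity 5) and 0; hence ||N|| = 65. The spectral radius r(N) = max|lambda| = 0. Note ||N|| > r(N) — characteristic of non-normal nilpotent operators. Indeed N^6 = 0.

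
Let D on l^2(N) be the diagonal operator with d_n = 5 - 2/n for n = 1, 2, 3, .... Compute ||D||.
||D|| = 5

For a diagonal operator on l^2 with entries d_n, ||D|| = sup_n |d_n|. Here d_1 = 3, d_2 = 4, ..., and d_n = 5 - 2/n increases monotonically toward 5. All terms lie in [3, 5), so |d_n| = d_n and the supremum is the limit 5, which is not attained by any individual d_n. Hence ||D|| = 5.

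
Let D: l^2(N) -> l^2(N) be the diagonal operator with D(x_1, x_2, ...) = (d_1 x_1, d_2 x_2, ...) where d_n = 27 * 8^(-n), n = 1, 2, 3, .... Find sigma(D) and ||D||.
sigma(D) = {27 * 8^(-n) : n ≥ 1} ∪ {0}; ||D|| = 27/8

A bounded diagonal operator on l^2 with diagonal entries d_n has spectrum equal to the closure of {d_n : n ≥ 1}: every d_n is an eigenvalue (with eigenvector e_n), so {d_n} ⊂ sigma(D); the spectrum is closed, so its closure is too; and for lambda not in the closure, (D - lambda I) has bounded inverse (the diagonal entries 1/(d_n - lambda) are bounded). For our sequence d_n = 27 * 8^(-n), n = 1, 2, 3, ...:
  - {d_n} = {27 * 8^(-n) : n ≥ 1}; the only limit point is 0
  - closure = {27 * 8^(-n) : n ≥ 1} ∪ {0}
For the norm: a diagonal operator has ||D|| = sup_n |d_n|. Here d_n = 27 * 8^(-n) is positive and decreasing, so sup_n |d_n| = d_1 = 27/8. So ||D|| = 27/8.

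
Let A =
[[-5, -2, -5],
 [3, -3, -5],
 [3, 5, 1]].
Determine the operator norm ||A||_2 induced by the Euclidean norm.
||A||_2 ≈ 9.2168 (= sqrt(largest eigenvalue of A^T A))

||A||_2 = sigma_max(A) = sqrt(lambda_max(A^T A)). Form the symmetric matrix M = A^T A =
[[43, 16, 13],
 [16, 38, 30],
 [13, 30, 51]].
Its characteristic polynomial (trace, sum of principal 2x2 minors, determinant of M give the coefficients) is
  p(λ) = det(λ I - M) = λ^3 - 132λ^2 + 4440λ - 37636.
No integer candidate from the rational root theorem (±divisors of 37636) is a root, so the roots are irrational. The cubic discriminant is Δ = 5923922256 > 0, so there are three distinct real roots. p(13) = -27 and p(14) = 1396 have opposite signs, so a root lies in (13, 14); Newton's method refines it to λ ≈ 13.0178. p(34) = 36 and p(35) = -1061 have opposite signs, so a root lies in (34, 35); Newton's method refines it to λ ≈ 34.0337. p(84) = -3364 and p(85) = 189 have opposite signs, so a root lies in (84, 85); Newton's method refines it to λ ≈ 84.9485. Check (Vieta): the three roots sum to 132, matching tr M = 132.
So the eigenvalues of A^T A are ≈ 13.0178, 34.0337, 84.9485 (all ≥ 0, as they must be for A^T A). The largest is λ_max ≈ 84.9485, hence ||A||_2 = sqrt(λ_max) ≈ 9.2168.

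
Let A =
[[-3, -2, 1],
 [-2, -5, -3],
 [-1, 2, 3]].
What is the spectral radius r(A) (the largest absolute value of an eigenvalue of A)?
r(A) = 6

The eigenvalues of A are the roots of its characteristic polynomial. With M = A (coefficients from the trace, the sum of principal 2x2 minors, and det A):
  p(λ) = det(λ I - M) = λ^3 + 5λ^2 - 6λ.
The constant term is 0, so λ = 0 is a root. Dividing out λ leaves p(λ) = λ(λ^2 + 5λ - 6). For λ^2 + 5λ - 6 the discriminant is 49. It is a perfect square (7^2), so the roots are rational: λ = (-5 ± 7)/2 = 1, -6.
Thus the eigenvalues (to 4 decimals) are 1 (modulus 1); -6 (modulus 6); 0 (modulus 0). The spectral radius is the largest modulus: r(A) = 6. (Cross-check: r(A) ≤ ||A||_2 ≈ 7.0752; equality holds whenever A is normal, though it can also hold for some non-normal A.)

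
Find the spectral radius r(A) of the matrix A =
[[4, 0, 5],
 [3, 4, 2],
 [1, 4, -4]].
r(A) = 7

The eigenvalues of A are the roots of its characteristic polynomial. With M = A (coefficients from the trace, the sum of principal 2x2 minors, and det A):
  p(λ) = det(λ I - M) = λ^3 - 4λ^2 - 29λ + 56.
By the rational root theorem any rational root is an integer divisor of 56. Testing λ = 7: p(7) = 343 - 196 - 203 + 56 = 0, so λ = 7 is a root. Dividing out (λ - 7) leaves p(λ) = (λ - 7)(λ^2 + 3λ - 8). For λ^2 + 3λ - 8 the discriminant is 41. It is nonnegative but not a perfect square, so the roots are real and irrational: λ = (-3 ± sqrt(41))/2 ≈ 1.7016, -4.7016.
Thus the eigenvalues (to 4 decimals) are 1.7016 (modulus 1.7016); -4.7016 (modulus 4.7016); 7 (modulus 7). The spectral radius is the largest modulus: r(A) = 7. (Cross-check: r(A) ≤ ||A||_2 ≈ 7.7248; equality holds whenever A is normal, though it can also hold for some non-normal A.)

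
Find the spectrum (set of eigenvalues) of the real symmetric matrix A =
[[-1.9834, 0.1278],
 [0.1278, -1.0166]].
sigma(A) ≈ {-2, -1}

A is real symmetric, so its spectrum consists of real eigenvalues. Expanding the characteristic polynomial of the displayed matrix gives
  det(λ I - A) = p(λ) = λ^2 + (3)λ + (2).
Solving p(λ) = 0 yields eigenvalues ≈ -2, -1. (A is shown rounded to 4 decimals, so these recover the underlying integer eigenvalues to within that precision.)
Verification: the trace of A = -3 equals the sum of eigenvalues -3, and det(A) ≈ 2.0000 matches the eigenvalue product 2.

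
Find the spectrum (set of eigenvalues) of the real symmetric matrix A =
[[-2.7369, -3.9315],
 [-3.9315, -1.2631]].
sigma(A) ≈ {-6, 2}

A is real symmetric, so its spectrum consists of real eigenvalues. Expanding the characteristic polynomial of the displayed matrix gives
  det(λ I - A) = p(λ) = λ^2 + (4)λ + (-12).
Solving p(λ) = 0 yields eigenvalues ≈ -6, 2. (A is shown rounded to 4 decimals, so these recover the underlying integer eigenvalues to within that precision.)
Verification: the trace of A = -4 equals the sum of eigenvalues -4, and det(A) ≈ -11.9997 matches the eigenvalue product -12.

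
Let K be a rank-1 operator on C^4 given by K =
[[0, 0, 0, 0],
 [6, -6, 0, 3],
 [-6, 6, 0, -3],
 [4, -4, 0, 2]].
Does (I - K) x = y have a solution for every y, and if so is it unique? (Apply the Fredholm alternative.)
(I - K) is invertible (det(I - K) = 5 ≠ 0), so for every y in C^4 the equation (I - K) x = y has a unique solution.

K has rank 1, so it is an outer product K = u v^T: every row of K is a multiple of one row vector. Reading off the entries, u = (0, -3, 3, -2) and v = (-2, 2, 0, -1) (row i of K equals u_i·v^T). A rank-one matrix u v^T satisfies K u = u (v·u) and kills the (3)-dimensional subspace v^⊥, so its characteristic polynomial is lambda^3 (lambda - v·u) with v·u = tr K = -4. Hence the eigenvalues of I - K are 1 (multiplicity 3) and 1 - (-4) = 5, so det(I - K) = 5. (Direct check: I - K =
[[1, 0, 0, 0],
 [-6, 7, 0, -3],
 [6, -6, 1, 3],
 [-4, 4, 0, -1]]
has determinant 5.) The finite-dimensional Fredholm alternative says: either (I - K) is invertible, or ker(I - K) ≠ {0} and then range(I - K) = ker((I - K)^*)^⊥, with dim ker(I - K) = dim ker((I - K)^*). Since det(I - K) ≠ 0, 1 is not an eigenvalue of K and ker(I - K) = {0}, so we are in the first case: for every y there is a unique x = (I - K)^(-1) y. Explicitly, by the Sherman–Morrison formula, (I - u v^T)^(-1) = I + u v^T/(1 - v·u), i.e. (I - K)^(-1) = I + K/(5).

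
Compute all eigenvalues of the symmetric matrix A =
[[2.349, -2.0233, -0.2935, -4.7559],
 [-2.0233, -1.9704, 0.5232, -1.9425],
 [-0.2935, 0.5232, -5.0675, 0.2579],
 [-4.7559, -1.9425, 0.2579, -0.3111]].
sigma(A) ≈ {-6, -5, 0, 6}

A is real symmetric, so its spectrum consists of real eigenvalues. Expanding the characteristic polynomial of the displayed matrix gives
  det(λ I - A) = p(λ) = λ^4 + (5)λ^3 + (-36)λ^2 + (-180.002)λ + (-0.0027).
Solving p(λ) = 0 yields eigenvalues ≈ -6, -5, 0, 6. (A is shown rounded to 4 decimals, so these recover the underlying integer eigenvalues to within that precision.)
Verification: the trace of A = -5 equals the sum of eigenvalues -5, and det(A) ≈ -0.0027 matches the eigenvalue product 0.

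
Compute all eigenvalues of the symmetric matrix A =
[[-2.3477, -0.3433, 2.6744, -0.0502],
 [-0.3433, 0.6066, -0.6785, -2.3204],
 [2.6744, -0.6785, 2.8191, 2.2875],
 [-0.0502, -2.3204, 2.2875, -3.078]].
sigma(A) ≈ {-5, -3, 1, 5}

A is real symmetric, so its spectrum consists of real eigenvalues. Expanding the characteristic polynomial of the displayed matrix gives
  det(λ I - A) = p(λ) = λ^4 + (2)λ^3 + (-28)λ^2 + (-50)λ + (75.0053).
Solving p(λ) = 0 yields eigenvalues ≈ -5, -3, 1, 5. (A is shown rounded to 4 decimals, so these recover the underlying integer eigenvalues to within that precision.)
Verification: the trace of A = -2 equals the sum of eigenvalues -2, and det(A) ≈ 75.0053 matches the eigenvalue product 75.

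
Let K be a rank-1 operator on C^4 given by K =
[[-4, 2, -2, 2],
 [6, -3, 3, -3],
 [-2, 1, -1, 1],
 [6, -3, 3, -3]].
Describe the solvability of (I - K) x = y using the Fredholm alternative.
(I - K) is invertible (det(I - K) = 12 ≠ 0), so for every y in C^4 the equation (I - K) x = y has a unique solution.

K has rank 1, so it is an outer product K = u v^T: every row of K is a multiple of one row vector. Reading off the entries, u = (-2, 3, -1, 3) and v = (2, -1, 1, -1) (row i of K equals u_i·v^T). A rank-one matrix u v^T satisfies K u = u (v·u) and kills the (3)-dimensional subspace v^⊥, so its characteristic polynomial is lambda^3 (lambda - v·u) with v·u = tr K = -11. Hence the eigenvalues of I - K are 1 (multiplicity 3) and 1 - (-11) = 12, so det(I - K) = 12. (Direct check: I - K =
[[5, -2, 2, -2],
 [-6, 4, -3, 3],
 [2, -1, 2, -1],
 [-6, 3, -3, 4]]
has determinant 12.) The finite-dimensional Fredholm alternative says: either (I - K) is invertible, or ker(I - K) ≠ {0} and then range(I - K) = ker((I - K)^*)^⊥, with dim ker(I - K) = dim ker((I - K)^*). Since det(I - K) ≠ 0, 1 is not an eigenvalue of K and ker(I - K) = {0}, so we are in the first case: for every y there is a unique x = (I - K)^(-1) y. Explicitly, by the Sherman–Morrison formula, (I - u v^T)^(-1) = I + u v^T/(1 - v·u), i.e. (I - K)^(-1) = I + K/(12).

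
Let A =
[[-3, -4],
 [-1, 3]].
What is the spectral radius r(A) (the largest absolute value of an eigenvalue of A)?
r(A) = sqrt(52)/2 ≈ 3.6056

The eigenvalues of A are the roots of its characteristic polynomial. With M = A (coefficients from the trace and determinant):
  p(λ) = det(λ I - M) = λ^2 - 13.
For λ^2 - 13 the discriminant is 52. It is nonnegative but not a perfect square, so the roots are real and irrational: λ = ± sqrt(52)/2 ≈ 3.6056, -3.6056.
Thus the eigenvalues (to 4 decimals) are 3.6056 (modulus 3.6056); -3.6056 (modulus 3.6056). The spectral radius is the largest modulus: r(A) = sqrt(52)/2 ≈ 3.6056. (Cross-check: r(A) ≤ ||A||_2 ≈ 5.4051; equality holds whenever A is normal, though it can also hold for some non-normal A.)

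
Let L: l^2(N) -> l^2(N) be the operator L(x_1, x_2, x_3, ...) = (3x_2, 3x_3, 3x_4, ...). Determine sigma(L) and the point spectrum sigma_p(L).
sigma(L) = closed disk {z in C : |z| ≤ 3}; sigma_p(L) = open disk {z in C : |z| < 3}

Note L = 3·V where V is the unit left shift (V x)_k = x_{k+1}; so sigma(L) = 3·sigma(V) and ||L|| = 3||V||. ||L x||^2 = 9sum_{k≥2} |x_k|^2 ≤ 9||x||^2, with equality on {x : x_1 = 0}, so ||L|| = 3. For any lambda with |lambda| < 3, set r = lambda/3 (|r| < 1); the vector x = (1, r, r^2, ...) is in l^2 and satisfies L x = 3(r, r^2, ...) = lambda x, so lambda is an eigenvalue. On the boundary |lambda| = 3 the geometric series diverges, so no l^2 eigenvector exists, but these lambda lie in the approximate point spectrum. Hence sigma(L) is the closed disk of radius 3 and sigma_p(L) is the open disk.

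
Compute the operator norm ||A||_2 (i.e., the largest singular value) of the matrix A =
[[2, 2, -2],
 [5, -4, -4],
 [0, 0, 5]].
||A||_2 ≈ 8.3498 (= sqrt(largest eigenvalue of A^T A))

||A||_2 = sigma_max(A) = sqrt(lambda_max(A^T A)). Form the symmetric matrix M = A^T A =
[[29, -16, -24],
 [-16, 20, 12],
 [-24, 12, 45]].
Its characteristic polynomial (trace, sum of principal 2x2 minors, determinant of M give the coefficients) is
  p(λ) = det(λ I - M) = λ^3 - 94λ^2 + 1809λ - 8100.
No integer candidate from the rational root theorem (±divisors of 8100) is a root, so the roots are irrational. The cubic discriminant is Δ = 1346284800 > 0, so there are three distinct real roots. p(6) = -414 and p(7) = 300 have opposite signs, so a root lies in (6, 7); Newton's method refines it to λ ≈ 6.5541. p(17) = 400 and p(18) = -162 have opposite signs, so a root lies in (17, 18); Newton's method refines it to λ ≈ 17.7263. p(69) = -2304 and p(70) = 930 have opposite signs, so a root lies in (69, 70); Newton's method refines it to λ ≈ 69.7196. Check (Vieta): the three roots sum to 94, matching tr M = 94.
So the eigenvalues of A^T A are ≈ 6.5541, 17.7263, 69.7196 (all ≥ 0, as they must be for A^T A). The largest is λ_max ≈ 69.7196, hence ||A||_2 = sqrt(λ_max) ≈ 8.3498.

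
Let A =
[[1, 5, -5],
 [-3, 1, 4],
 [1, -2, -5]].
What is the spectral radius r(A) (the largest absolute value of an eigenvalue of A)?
r(A) ≈ 4.6104

The eigenvalues of A are the roots of its characteristic polynomial. With M = A (coefficients from the trace, the sum of principal 2x2 minors, and det A):
  p(λ) = det(λ I - M) = λ^3 + 3λ^2 + 19λ + 77.
No integer candidate from the rational root theorem (±divisors of 77) is a root, so the roots are irrational. The cubic discriminant is Δ = -113584 < 0, so there is one real root and a complex-conjugate pair. p(-4) = -15 and p(-3) = 20 have opposite signs, so a root lies in (-4, -3); Newton's method refines it to λ ≈ -3.6226. Dividing out (λ - (-3.6226)) leaves approximately λ^2 - 0.6226λ + 21.2554. For λ^2 - 0.6226λ + 21.2554 the discriminant is -84.6341. It is negative, so the remaining roots are the complex-conjugate pair λ ≈ 0.3113 ± 4.5998i. Their product equals the constant term, so |λ|^2 ≈ 21.2554 and |λ| ≈ 4.6104.
Thus the eigenvalues (to 4 decimals) are -3.6226 (modulus 3.6226); 0.3113 ± 4.5998i (modulus 4.6104). The spectral radius is the largest modulus: r(A) ≈ 4.6104. (Cross-check: r(A) ≤ ||A||_2 ≈ 8.7215; equality holds whenever A is normal, though it can also hold for some non-normal A.)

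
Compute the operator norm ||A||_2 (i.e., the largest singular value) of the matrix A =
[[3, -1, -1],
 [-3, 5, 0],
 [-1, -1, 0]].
||A||_2 ≈ 6.3751 (= sqrt(largest eigenvalue of A^T A))

||A||_2 = sigma_max(A) = sqrt(lambda_max(A^T A)). Form the symmetric matrix M = A^T A =
[[19, -17, -3],
 [-17, 27, 1],
 [-3, 1, 1]].
Its characteristic polynomial (trace, sum of principal 2x2 minors, determinant of M give the coefficients) is
  p(λ) = det(λ I - M) = λ^3 - 47λ^2 + 260λ - 64.
No integer candidate from the rational root theorem (±divisors of 64) is a root, so the roots are irrational. The cubic discriminant is Δ = 66412560 > 0, so there are three distinct real roots. p(0) = -64 and p(1) = 150 have opposite signs, so a root lies in (0, 1); Newton's method refines it to λ ≈ 0.2581. p(6) = 20 and p(7) = -204 have opposite signs, so a root lies in (6, 7); Newton's method refines it to λ ≈ 6.1006. p(40) = -864 and p(41) = 510 have opposite signs, so a root lies in (40, 41); Newton's method refines it to λ ≈ 40.6413. Check (Vieta): the three roots sum to 47, matching tr M = 47.
So the eigenvalues of A^T A are ≈ 0.2581, 6.1006, 40.6413 (all ≥ 0, as they must be for A^T A). The largest is λ_max ≈ 40.6413, hence ||A||_2 = sqrt(λ_max) ≈ 6.3751.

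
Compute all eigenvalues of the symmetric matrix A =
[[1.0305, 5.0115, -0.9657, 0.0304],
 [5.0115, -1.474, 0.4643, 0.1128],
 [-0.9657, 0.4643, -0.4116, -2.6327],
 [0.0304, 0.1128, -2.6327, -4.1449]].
sigma(A) ≈ {-6, -5, 1, 5}

A is real symmetric, so its spectrum consists of real eigenvalues. Expanding the characteristic polynomial of the displayed matrix gives
  det(λ I - A) = p(λ) = λ^4 + (5)λ^3 + (-31)λ^2 + (-125)λ + (150.0073).
Solving p(λ) = 0 yields eigenvalues ≈ -6, -5, 1, 5. (A is shown rounded to 4 decimals, so these recover the underlying integer eigenvalues to within that precision.)
Verification: the trace of A = -5 equals the sum of eigenvalues -5, and det(A) ≈ 150.0073 matches the eigenvalue product 150.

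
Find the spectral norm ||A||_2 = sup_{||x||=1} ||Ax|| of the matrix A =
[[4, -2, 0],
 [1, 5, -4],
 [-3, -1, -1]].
||A||_2 ≈ 6.6031 (= sqrt(largest eigenvalue of A^T A))

||A||_2 = sigma_max(A) = sqrt(lambda_max(A^T A)). Form the symmetric matrix M = A^T A =
[[26, 0, -1],
 [0, 30, -19],
 [-1, -19, 17]].
Its characteristic polynomial (trace, sum of principal 2x2 minors, determinant of M give the coefficients) is
  p(λ) = det(λ I - M) = λ^3 - 73λ^2 + 1370λ - 3844.
No integer candidate from the rational root theorem (±divisors of 3844) is a root, so the roots are irrational. The cubic discriminant is Δ = 255993556 > 0, so there are three distinct real roots. p(3) = -364 and p(4) = 532 have opposite signs, so a root lies in (3, 4); Newton's method refines it to λ ≈ 3.3896. p(26) = 4 and p(27) = -388 have opposite signs, so a root lies in (26, 27); Newton's method refines it to λ ≈ 26.0101. p(43) = -404 and p(44) = 292 have opposite signs, so a root lies in (43, 44); Newton's method refines it to λ ≈ 43.6003. Check (Vieta): the three roots sum to 73, matching tr M = 73.
So the eigenvalues of A^T A are ≈ 3.3896, 26.0101, 43.6003 (all ≥ 0, as they must be for A^T A). The largest is λ_max ≈ 43.6003, hence ||A||_2 = sqrt(λ_max) ≈ 6.6031.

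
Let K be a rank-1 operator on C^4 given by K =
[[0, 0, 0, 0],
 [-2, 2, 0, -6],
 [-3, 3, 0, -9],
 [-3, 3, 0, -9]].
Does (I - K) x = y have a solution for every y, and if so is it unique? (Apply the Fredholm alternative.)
(I - K) is invertible (det(I - K) = 8 ≠ 0), so for every y in C^4 the equation (I - K) x = y has a unique solution.

K has rank 1, so it is an outer product K = u v^T: every row of K is a multiple of one row vector. Reading off the entries, u = (0, -2, -3, -3) and v = (1, -1, 0, 3) (row i of K equals u_i·v^T). A rank-one matrix u v^T satisfies K u = u (v·u) and kills the (3)-dimensional subspace v^⊥, so its characteristic polynomial is lambda^3 (lambda - v·u) with v·u = tr K = -7. Hence the eigenvalues of I - K are 1 (multiplicity 3) and 1 - (-7) = 8, so det(I - K) = 8. (Direct check: I - K =
[[1, 0, 0, 0],
 [2, -1, 0, 6],
 [3, -3, 1, 9],
 [3, -3, 0, 10]]
has determinant 8.) The finite-dimensional Fredholm alternative says: either (I - K) is invertible, or ker(I - K) ≠ {0} and then range(I - K) = ker((I - K)^*)^⊥, with dim ker(I - K) = dim ker((I - K)^*). Since det(I - K) ≠ 0, 1 is not an eigenvalue of K and ker(I - K) = {0}, so we are in the first case: for every y there is a unique x = (I - K)^(-1) y. Explicitly, by the Sherman–Morrison formula, (I - u v^T)^(-1) = I + u v^T/(1 - v·u), i.e. (I - K)^(-1) = I + K/(8).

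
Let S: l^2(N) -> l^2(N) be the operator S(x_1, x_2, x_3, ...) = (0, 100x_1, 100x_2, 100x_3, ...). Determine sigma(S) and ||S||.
sigma(S) = closed disk {z in C : |z| ≤ 100}; ||S|| = 100

Note S = 100·U where U is the unit right shift (U x)_k = x_{k-1} (with x_0 := 0); so ||S|| = 100||U|| and sigma(S) = 100·sigma(U). ||S x||^2 = sum_{k≥1} |100x_k|^2 = 10000||x||^2, so ||S|| = 100 and sigma(S) ⊂ {|z| ≤ 100}. For any |lambda| < 100, the equation (S - lambda I) x = 0 forces x_1 = 0, then 100x_k = lambda x_{k+1} ⇒ x = 0, so S has no eigenvalues. But (S - lambda I) is not surjective for |lambda| < 100: solving (S - lambda I) x = e_1 would require x_n proportional to (lambda/100)^(-n), which is not in l^2. So every |lambda| < 100 lies in the residual spectrum. The boundary |lambda| = 100 is in the approximate point spectrum (the spectrum is closed). Hence sigma(S) is the closed disk of radius 100.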